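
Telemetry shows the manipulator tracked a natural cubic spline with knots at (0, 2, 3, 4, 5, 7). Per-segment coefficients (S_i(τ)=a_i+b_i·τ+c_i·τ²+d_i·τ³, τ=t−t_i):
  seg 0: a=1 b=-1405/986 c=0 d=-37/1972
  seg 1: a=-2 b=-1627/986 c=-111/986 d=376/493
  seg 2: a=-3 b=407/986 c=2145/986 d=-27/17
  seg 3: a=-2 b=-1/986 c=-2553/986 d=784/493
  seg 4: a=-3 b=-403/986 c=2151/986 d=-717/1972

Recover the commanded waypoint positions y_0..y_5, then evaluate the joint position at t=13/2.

y_0=1 y_1=-2 y_2=-3 y_3=-2 y_4=-3 y_5=2
S(13/2) = 1077/15776

y_0 = S_0(0) = a_0 = 1
y_1 = S_1(0) = a_1 = -2
y_2 = S_2(0) = a_2 = -3
y_3 = S_3(0) = a_3 = -2
y_4 = S_4(0) = a_4 = -3
y_5 = S_4(2) = 2
t_q=13/2 is in segment 4 (τ=3/2); S_4(τ)=1077/15776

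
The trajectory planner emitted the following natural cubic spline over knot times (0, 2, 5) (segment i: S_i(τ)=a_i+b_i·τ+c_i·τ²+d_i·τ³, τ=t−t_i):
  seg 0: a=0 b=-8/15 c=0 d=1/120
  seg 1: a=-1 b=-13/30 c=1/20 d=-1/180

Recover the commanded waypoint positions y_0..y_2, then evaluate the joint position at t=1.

y_0=0 y_1=-1 y_2=-2
S(1) = -21/40

y_0 = S_0(0) = a_0 = 0
y_1 = S_1(0) = a_1 = -1
y_2 = S_1(3) = -2
t_q=1 is in segment 0 (τ=1); S_0(τ)=-21/40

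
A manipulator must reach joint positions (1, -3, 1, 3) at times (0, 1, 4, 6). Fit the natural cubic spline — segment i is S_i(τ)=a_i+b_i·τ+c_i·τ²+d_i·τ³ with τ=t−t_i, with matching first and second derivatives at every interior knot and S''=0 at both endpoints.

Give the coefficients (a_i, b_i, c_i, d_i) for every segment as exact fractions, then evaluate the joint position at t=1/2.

  seg 0: a=1 b=-1015/213 c=0 d=163/213
  seg 1: a=-3 b=-526/213 c=163/71 d=-73/213
  seg 2: a=1 b=437/213 c=-56/71 d=28/213
S(1/2) = -731/568

Δ: Δ0=-4, Δ1=4/3, Δ2=1
row 1: diag=8, rhs=32; c'=3/8, d'=4
row 2: denom=10−3·3/8=71/8; d'=(-2−3·4)/(71/8)=-112/71
back: M2=-112/71
back: M1=4−3/8·-112/71=326/71
M: M0=0, M1=326/71, M2=-112/71, M3=0
seg 0: a=1, c=M0/2=0, d=(M1−M0)/(6·1)=163/213, b=Δ0−h0·(2M0+M1)/6=-1015/213
seg 1: a=-3, c=M1/2=163/71, d=(M2−M1)/(6·3)=-73/213, b=Δ1−h1·(2M1+M2)/6=-526/213
seg 2: a=1, c=M2/2=-56/71, d=(M3−M2)/(6·2)=28/213, b=Δ2−h2·(2M2+M3)/6=437/213
t_q=1/2 → seg 0, τ=1/2; S=1+-1015/213·τ+0·τ²+163/213·τ³=-731/568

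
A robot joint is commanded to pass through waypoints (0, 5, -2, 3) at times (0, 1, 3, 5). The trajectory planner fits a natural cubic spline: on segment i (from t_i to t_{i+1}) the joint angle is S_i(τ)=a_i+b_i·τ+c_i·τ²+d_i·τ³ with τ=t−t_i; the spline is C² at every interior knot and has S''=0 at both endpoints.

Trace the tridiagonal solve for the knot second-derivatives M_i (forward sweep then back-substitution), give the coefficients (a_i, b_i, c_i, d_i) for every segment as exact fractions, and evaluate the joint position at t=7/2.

Δ: Δ0=5, Δ1=-7/2, Δ2=5/2
row 1: diag=6, rhs=-51; c'=1/3, d'=-17/2
row 2: denom=8−2·1/3=22/3; d'=(36−2·-17/2)/(22/3)=159/22
back: M2=159/22
back: M1=-17/2−1/3·159/22=-120/11
M: M0=0, M1=-120/11, M2=159/22, M3=0
seg 0: a=0, c=M0/2=0, d=(M1−M0)/(6·1)=-20/11, b=Δ0−h0·(2M0+M1)/6=75/11
seg 1: a=5, c=M1/2=-60/11, d=(M2−M1)/(6·2)=133/88, b=Δ1−h1·(2M1+M2)/6=15/11
seg 2: a=-2, c=M2/2=159/44, d=(M3−M2)/(6·2)=-53/88, b=Δ2−h2·(2M2+M3)/6=-51/22
t_q=7/2 → seg 2, τ=1/2; S=-2+-51/22·τ+159/44·τ²+-53/88·τ³=-1641/704

  seg 0: a=0 b=75/11 c=0 d=-20/11
  seg 1: a=5 b=15/11 c=-60/11 d=133/88
  seg 2: a=-2 b=-51/22 c=159/44 d=-53/88
S(7/2) = -1641/704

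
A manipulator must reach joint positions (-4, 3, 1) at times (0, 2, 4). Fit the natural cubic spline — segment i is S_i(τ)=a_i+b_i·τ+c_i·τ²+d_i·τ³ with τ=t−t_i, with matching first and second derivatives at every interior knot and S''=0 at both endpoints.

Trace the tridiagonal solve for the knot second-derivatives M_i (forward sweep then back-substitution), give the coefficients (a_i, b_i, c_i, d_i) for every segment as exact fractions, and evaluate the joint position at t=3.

  seg 0: a=-4 b=37/8 c=0 d=-9/32
  seg 1: a=3 b=5/4 c=-27/16 d=9/32
S(3) = 91/32

Δ: Δ0=7/2, Δ1=-1
row 1: diag=8, rhs=-27; c'=1/4, d'=-27/8
back: M1=-27/8
M: M0=0, M1=-27/8, M2=0
seg 0: a=-4, c=M0/2=0, d=(M1−M0)/(6·2)=-9/32, b=Δ0−h0·(2M0+M1)/6=37/8
seg 1: a=3, c=M1/2=-27/16, d=(M2−M1)/(6·2)=9/32, b=Δ1−h1·(2M1+M2)/6=5/4
t_q=3 → seg 1, τ=1; S=3+5/4·τ+-27/16·τ²+9/32·τ³=91/32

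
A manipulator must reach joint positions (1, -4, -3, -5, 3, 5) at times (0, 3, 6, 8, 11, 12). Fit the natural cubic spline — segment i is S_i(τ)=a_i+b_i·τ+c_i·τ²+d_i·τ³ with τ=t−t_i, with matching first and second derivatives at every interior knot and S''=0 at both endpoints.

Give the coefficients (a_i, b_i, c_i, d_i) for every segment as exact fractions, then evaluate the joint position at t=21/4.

Δ: Δ0=-5/3, Δ1=1/3, Δ2=-1, Δ3=8/3, Δ4=2
row 1: diag=12, rhs=12; c'=1/4, d'=1
row 2: denom=10−3·1/4=37/4; d'=(-8−3·1)/(37/4)=-44/37
row 3: denom=10−2·8/37=354/37; d'=(22−2·-44/37)/(354/37)=451/177
row 4: denom=8−3·37/118=833/118; d'=(-4−3·451/177)/(833/118)=-1374/833
back: M4=-1374/833
back: M3=451/177−37/118·-1374/833=7660/2499
back: M2=-44/37−8/37·7660/2499=-4628/2499
back: M1=1−1/4·-4628/2499=3656/2499
M: M0=0, M1=3656/2499, M2=-4628/2499, M3=7660/2499, M4=-1374/833, M5=0
seg 0: a=1, c=M0/2=0, d=(M1−M0)/(6·3)=1828/22491, b=Δ0−h0·(2M0+M1)/6=-5993/2499
seg 1: a=-4, c=M1/2=1828/2499, d=(M2−M1)/(6·3)=-4142/22491, b=Δ1−h1·(2M1+M2)/6=-509/2499
seg 2: a=-3, c=M2/2=-2314/2499, d=(M3−M2)/(6·2)=1024/2499, b=Δ2−h2·(2M2+M3)/6=-281/357
seg 3: a=-5, c=M3/2=3830/2499, d=(M4−M3)/(6·3)=-5891/22491, b=Δ3−h3·(2M3+M4)/6=355/833
seg 4: a=3, c=M4/2=-687/833, d=(M5−M4)/(6·1)=229/833, b=Δ4−h4·(2M4+M5)/6=2124/833
t_q=21/4 → seg 1, τ=9/4; S=-4+-509/2499·τ+1828/2499·τ²+-4142/22491·τ³=-76045/26656

  seg 0: a=1 b=-5993/2499 c=0 d=1828/22491
  seg 1: a=-4 b=-509/2499 c=1828/2499 d=-4142/22491
  seg 2: a=-3 b=-281/357 c=-2314/2499 d=1024/2499
  seg 3: a=-5 b=355/833 c=3830/2499 d=-5891/22491
  seg 4: a=3 b=2124/833 c=-687/833 d=229/833
S(21/4) = -76045/26656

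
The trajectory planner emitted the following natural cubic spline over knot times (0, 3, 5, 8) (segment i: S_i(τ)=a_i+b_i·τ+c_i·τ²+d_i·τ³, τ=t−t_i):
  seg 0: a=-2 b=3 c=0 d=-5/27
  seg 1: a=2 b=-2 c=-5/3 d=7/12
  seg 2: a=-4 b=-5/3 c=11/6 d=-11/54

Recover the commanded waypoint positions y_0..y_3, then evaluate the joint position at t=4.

y_0 = S_0(0) = a_0 = -2
y_1 = S_1(0) = a_1 = 2
y_2 = S_2(0) = a_2 = -4
y_3 = S_2(3) = 2
t_q=4 is in segment 1 (τ=1); S_1(τ)=-13/12

y_0=-2 y_1=2 y_2=-4 y_3=2
S(4) = -13/12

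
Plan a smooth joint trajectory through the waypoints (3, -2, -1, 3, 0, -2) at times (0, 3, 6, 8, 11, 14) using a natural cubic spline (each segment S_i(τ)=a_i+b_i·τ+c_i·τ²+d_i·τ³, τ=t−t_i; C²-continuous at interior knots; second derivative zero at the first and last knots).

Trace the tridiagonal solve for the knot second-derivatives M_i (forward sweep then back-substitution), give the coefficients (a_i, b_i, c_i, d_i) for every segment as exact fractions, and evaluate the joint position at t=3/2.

  seg 0: a=3 b=-2624/1305 c=0 d=449/11745
  seg 1: a=-2 b=-1277/1305 c=449/1305 d=73/2349
  seg 2: a=-1 b=2512/1305 c=814/1305 d=-17/58
  seg 3: a=3 b=1178/1305 c=-1481/1305 d=392/2349
  seg 4: a=0 b=-1828/1305 c=479/1305 d=-479/11745
S(3/2) = 131/1160

Δ: Δ0=-5/3, Δ1=1/3, Δ2=2, Δ3=-1, Δ4=-2/3
row 1: diag=12, rhs=12; c'=1/4, d'=1
row 2: denom=10−3·1/4=37/4; d'=(10−3·1)/(37/4)=28/37
row 3: denom=10−2·8/37=354/37; d'=(-18−2·28/37)/(354/37)=-361/177
row 4: denom=12−3·37/118=1305/118; d'=(2−3·-361/177)/(1305/118)=958/1305
back: M4=958/1305
back: M3=-361/177−37/118·958/1305=-2962/1305
back: M2=28/37−8/37·-2962/1305=1628/1305
back: M1=1−1/4·1628/1305=898/1305
M: M0=0, M1=898/1305, M2=1628/1305, M3=-2962/1305, M4=958/1305, M5=0
seg 0: a=3, c=M0/2=0, d=(M1−M0)/(6·3)=449/11745, b=Δ0−h0·(2M0+M1)/6=-2624/1305
seg 1: a=-2, c=M1/2=449/1305, d=(M2−M1)/(6·3)=73/2349, b=Δ1−h1·(2M1+M2)/6=-1277/1305
seg 2: a=-1, c=M2/2=814/1305, d=(M3−M2)/(6·2)=-17/58, b=Δ2−h2·(2M2+M3)/6=2512/1305
seg 3: a=3, c=M3/2=-1481/1305, d=(M4−M3)/(6·3)=392/2349, b=Δ3−h3·(2M3+M4)/6=1178/1305
seg 4: a=0, c=M4/2=479/1305, d=(M5−M4)/(6·3)=-479/11745, b=Δ4−h4·(2M4+M5)/6=-1828/1305
t_q=3/2 → seg 0, τ=3/2; S=3+-2624/1305·τ+0·τ²+449/11745·τ³=131/1160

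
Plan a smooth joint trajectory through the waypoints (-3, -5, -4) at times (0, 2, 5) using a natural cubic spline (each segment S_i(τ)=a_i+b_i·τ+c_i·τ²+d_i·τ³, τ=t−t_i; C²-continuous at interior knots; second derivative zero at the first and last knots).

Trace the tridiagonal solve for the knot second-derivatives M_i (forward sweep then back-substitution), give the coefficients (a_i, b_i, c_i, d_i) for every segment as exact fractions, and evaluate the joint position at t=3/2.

  seg 0: a=-3 b=-19/15 c=0 d=1/15
  seg 1: a=-5 b=-7/15 c=2/5 d=-2/45
S(3/2) = -187/40

Δ: Δ0=-1, Δ1=1/3
row 1: diag=10, rhs=8; c'=3/10, d'=4/5
back: M1=4/5
M: M0=0, M1=4/5, M2=0
seg 0: a=-3, c=M0/2=0, d=(M1−M0)/(6·2)=1/15, b=Δ0−h0·(2M0+M1)/6=-19/15
seg 1: a=-5, c=M1/2=2/5, d=(M2−M1)/(6·3)=-2/45, b=Δ1−h1·(2M1+M2)/6=-7/15
t_q=3/2 → seg 0, τ=3/2; S=-3+-19/15·τ+0·τ²+1/15·τ³=-187/40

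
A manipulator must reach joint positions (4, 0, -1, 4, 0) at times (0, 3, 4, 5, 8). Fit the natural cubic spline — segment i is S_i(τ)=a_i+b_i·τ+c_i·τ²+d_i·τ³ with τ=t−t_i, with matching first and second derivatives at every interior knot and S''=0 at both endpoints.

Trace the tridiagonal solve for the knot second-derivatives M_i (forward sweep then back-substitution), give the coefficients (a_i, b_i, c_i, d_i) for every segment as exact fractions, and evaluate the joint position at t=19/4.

  seg 0: a=4 b=-47/60 c=0 d=-11/180
  seg 1: a=0 b=-73/30 c=-11/20 d=119/60
  seg 2: a=-1 b=29/12 c=27/5 d=-169/60
  seg 3: a=4 b=143/30 c=-61/20 d=61/180
S(19/4) = 3407/1280

Δ: Δ0=-4/3, Δ1=-1, Δ2=5, Δ3=-4/3
row 1: diag=8, rhs=2; c'=1/8, d'=1/4
row 2: denom=4−1·1/8=31/8; d'=(36−1·1/4)/(31/8)=286/31
row 3: denom=8−1·8/31=240/31; d'=(-38−1·286/31)/(240/31)=-61/10
back: M3=-61/10
back: M2=286/31−8/31·-61/10=54/5
back: M1=1/4−1/8·54/5=-11/10
M: M0=0, M1=-11/10, M2=54/5, M3=-61/10, M4=0
seg 0: a=4, c=M0/2=0, d=(M1−M0)/(6·3)=-11/180, b=Δ0−h0·(2M0+M1)/6=-47/60
seg 1: a=0, c=M1/2=-11/20, d=(M2−M1)/(6·1)=119/60, b=Δ1−h1·(2M1+M2)/6=-73/30
seg 2: a=-1, c=M2/2=27/5, d=(M3−M2)/(6·1)=-169/60, b=Δ2−h2·(2M2+M3)/6=29/12
seg 3: a=4, c=M3/2=-61/20, d=(M4−M3)/(6·3)=61/180, b=Δ3−h3·(2M3+M4)/6=143/30
t_q=19/4 → seg 2, τ=3/4; S=-1+29/12·τ+27/5·τ²+-169/60·τ³=3407/1280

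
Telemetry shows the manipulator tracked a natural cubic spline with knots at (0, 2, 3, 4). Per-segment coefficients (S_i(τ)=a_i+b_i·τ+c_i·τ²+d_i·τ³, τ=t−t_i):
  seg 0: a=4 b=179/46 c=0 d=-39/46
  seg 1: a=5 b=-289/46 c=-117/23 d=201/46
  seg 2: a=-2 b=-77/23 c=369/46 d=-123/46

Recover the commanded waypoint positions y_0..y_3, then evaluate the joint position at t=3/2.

y_0=4 y_1=5 y_2=-2 y_3=0
S(3/2) = 2567/368

y_0 = S_0(0) = a_0 = 4
y_1 = S_1(0) = a_1 = 5
y_2 = S_2(0) = a_2 = -2
y_3 = S_2(1) = 0
t_q=3/2 is in segment 0 (τ=3/2); S_0(τ)=2567/368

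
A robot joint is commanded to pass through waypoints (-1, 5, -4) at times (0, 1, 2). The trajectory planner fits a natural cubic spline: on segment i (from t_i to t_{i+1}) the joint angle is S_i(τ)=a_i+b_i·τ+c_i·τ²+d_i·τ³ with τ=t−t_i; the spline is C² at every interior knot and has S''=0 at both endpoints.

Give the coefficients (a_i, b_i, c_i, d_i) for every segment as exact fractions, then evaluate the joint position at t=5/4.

  seg 0: a=-1 b=39/4 c=0 d=-15/4
  seg 1: a=5 b=-3/2 c=-45/4 d=15/4
S(5/4) = 1019/256

Δ: Δ0=6, Δ1=-9
row 1: diag=4, rhs=-90; c'=1/4, d'=-45/2
back: M1=-45/2
M: M0=0, M1=-45/2, M2=0
seg 0: a=-1, c=M0/2=0, d=(M1−M0)/(6·1)=-15/4, b=Δ0−h0·(2M0+M1)/6=39/4
seg 1: a=5, c=M1/2=-45/4, d=(M2−M1)/(6·1)=15/4, b=Δ1−h1·(2M1+M2)/6=-3/2
t_q=5/4 → seg 1, τ=1/4; S=5+-3/2·τ+-45/4·τ²+15/4·τ³=1019/256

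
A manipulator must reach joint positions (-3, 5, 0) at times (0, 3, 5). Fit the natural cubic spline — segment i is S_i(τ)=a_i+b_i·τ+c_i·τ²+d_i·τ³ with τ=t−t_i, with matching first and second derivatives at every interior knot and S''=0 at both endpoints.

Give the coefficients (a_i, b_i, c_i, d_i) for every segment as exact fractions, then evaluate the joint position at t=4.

Δ: Δ0=8/3, Δ1=-5/2
row 1: diag=10, rhs=-31; c'=1/5, d'=-31/10
back: M1=-31/10
M: M0=0, M1=-31/10, M2=0
seg 0: a=-3, c=M0/2=0, d=(M1−M0)/(6·3)=-31/180, b=Δ0−h0·(2M0+M1)/6=253/60
seg 1: a=5, c=M1/2=-31/20, d=(M2−M1)/(6·2)=31/120, b=Δ1−h1·(2M1+M2)/6=-13/30
t_q=4 → seg 1, τ=1; S=5+-13/30·τ+-31/20·τ²+31/120·τ³=131/40

  seg 0: a=-3 b=253/60 c=0 d=-31/180
  seg 1: a=5 b=-13/30 c=-31/20 d=31/120
S(4) = 131/40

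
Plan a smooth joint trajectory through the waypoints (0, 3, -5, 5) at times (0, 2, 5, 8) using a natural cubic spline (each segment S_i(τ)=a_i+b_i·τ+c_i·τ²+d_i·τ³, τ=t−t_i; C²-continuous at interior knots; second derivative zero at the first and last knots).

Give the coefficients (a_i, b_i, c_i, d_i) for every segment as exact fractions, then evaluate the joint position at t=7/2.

  seg 0: a=0 b=605/222 c=0 d=-34/111
  seg 1: a=3 b=-211/222 c=-68/37 d=281/666
  seg 2: a=-5 b=-65/111 c=145/74 d=-145/666
S(7/2) = -673/592

Δ: Δ0=3/2, Δ1=-8/3, Δ2=10/3
row 1: diag=10, rhs=-25; c'=3/10, d'=-5/2
row 2: denom=12−3·3/10=111/10; d'=(36−3·-5/2)/(111/10)=145/37
back: M2=145/37
back: M1=-5/2−3/10·145/37=-136/37
M: M0=0, M1=-136/37, M2=145/37, M3=0
seg 0: a=0, c=M0/2=0, d=(M1−M0)/(6·2)=-34/111, b=Δ0−h0·(2M0+M1)/6=605/222
seg 1: a=3, c=M1/2=-68/37, d=(M2−M1)/(6·3)=281/666, b=Δ1−h1·(2M1+M2)/6=-211/222
seg 2: a=-5, c=M2/2=145/74, d=(M3−M2)/(6·3)=-145/666, b=Δ2−h2·(2M2+M3)/6=-65/111
t_q=7/2 → seg 1, τ=3/2; S=3+-211/222·τ+-68/37·τ²+281/666·τ³=-673/592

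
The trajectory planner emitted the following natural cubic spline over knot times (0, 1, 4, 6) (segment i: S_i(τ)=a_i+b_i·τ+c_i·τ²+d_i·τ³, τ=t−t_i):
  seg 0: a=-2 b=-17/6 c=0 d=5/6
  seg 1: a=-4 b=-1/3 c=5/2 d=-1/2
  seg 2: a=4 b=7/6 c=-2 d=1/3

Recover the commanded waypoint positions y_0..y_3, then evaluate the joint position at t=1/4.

y_0 = S_0(0) = a_0 = -2
y_1 = S_1(0) = a_1 = -4
y_2 = S_2(0) = a_2 = 4
y_3 = S_2(2) = 1
t_q=1/4 is in segment 0 (τ=1/4); S_0(τ)=-345/128

y_0=-2 y_1=-4 y_2=4 y_3=1
S(1/4) = -345/128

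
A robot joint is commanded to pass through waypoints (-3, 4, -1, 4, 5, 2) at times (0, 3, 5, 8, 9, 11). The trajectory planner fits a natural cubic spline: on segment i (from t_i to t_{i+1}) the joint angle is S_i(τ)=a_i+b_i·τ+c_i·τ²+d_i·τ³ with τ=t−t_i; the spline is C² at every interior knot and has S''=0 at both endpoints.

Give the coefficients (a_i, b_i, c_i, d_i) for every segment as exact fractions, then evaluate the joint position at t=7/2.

Δ: Δ0=7/3, Δ1=-5/2, Δ2=5/3, Δ3=1, Δ4=-3/2
row 1: diag=10, rhs=-29; c'=1/5, d'=-29/10
row 2: denom=10−2·1/5=48/5; d'=(25−2·-29/10)/(48/5)=77/24
row 3: denom=8−3·5/16=113/16; d'=(-4−3·77/24)/(113/16)=-218/113
row 4: denom=6−1·16/113=662/113; d'=(-15−1·-218/113)/(662/113)=-1477/662
back: M4=-1477/662
back: M3=-218/113−16/113·-1477/662=-534/331
back: M2=77/24−5/16·-534/331=7373/1986
back: M1=-29/10−1/5·7373/1986=-3617/993
M: M0=0, M1=-3617/993, M2=7373/1986, M3=-534/331, M4=-1477/662, M5=0
seg 0: a=-3, c=M0/2=0, d=(M1−M0)/(6·3)=-3617/17874, b=Δ0−h0·(2M0+M1)/6=8251/1986
seg 1: a=4, c=M1/2=-3617/1986, d=(M2−M1)/(6·2)=1623/2648, b=Δ1−h1·(2M1+M2)/6=-1300/993
seg 2: a=-1, c=M2/2=7373/3972, d=(M3−M2)/(6·3)=-10577/35748, b=Δ2−h2·(2M2+M3)/6=-2461/1986
seg 3: a=4, c=M3/2=-267/331, d=(M4−M3)/(6·1)=-409/3972, b=Δ3−h3·(2M3+M4)/6=7585/3972
seg 4: a=5, c=M4/2=-1477/1324, d=(M5−M4)/(6·2)=1477/7944, b=Δ4−h4·(2M4+M5)/6=-25/1986
t_q=7/2 → seg 1, τ=1/2; S=4+-1300/993·τ+-3617/1986·τ²+1623/2648·τ³=62847/21184

  seg 0: a=-3 b=8251/1986 c=0 d=-3617/17874
  seg 1: a=4 b=-1300/993 c=-3617/1986 d=1623/2648
  seg 2: a=-1 b=-2461/1986 c=7373/3972 d=-10577/35748
  seg 3: a=4 b=7585/3972 c=-267/331 d=-409/3972
  seg 4: a=5 b=-25/1986 c=-1477/1324 d=1477/7944
S(7/2) = 62847/21184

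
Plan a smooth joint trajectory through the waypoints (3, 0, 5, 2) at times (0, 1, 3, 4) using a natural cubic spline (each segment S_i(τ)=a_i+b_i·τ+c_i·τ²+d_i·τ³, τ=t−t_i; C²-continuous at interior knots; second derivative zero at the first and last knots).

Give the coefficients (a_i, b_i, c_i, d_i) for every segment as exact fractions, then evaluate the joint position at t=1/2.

  seg 0: a=3 b=-35/8 c=0 d=11/8
  seg 1: a=0 b=-1/4 c=33/8 d=-11/8
  seg 2: a=5 b=-1/4 c=-33/8 d=11/8
S(1/2) = 63/64

Δ: Δ0=-3, Δ1=5/2, Δ2=-3
row 1: diag=6, rhs=33; c'=1/3, d'=11/2
row 2: denom=6−2·1/3=16/3; d'=(-33−2·11/2)/(16/3)=-33/4
back: M2=-33/4
back: M1=11/2−1/3·-33/4=33/4
M: M0=0, M1=33/4, M2=-33/4, M3=0
seg 0: a=3, c=M0/2=0, d=(M1−M0)/(6·1)=11/8, b=Δ0−h0·(2M0+M1)/6=-35/8
seg 1: a=0, c=M1/2=33/8, d=(M2−M1)/(6·2)=-11/8, b=Δ1−h1·(2M1+M2)/6=-1/4
seg 2: a=5, c=M2/2=-33/8, d=(M3−M2)/(6·1)=11/8, b=Δ2−h2·(2M2+M3)/6=-1/4
t_q=1/2 → seg 0, τ=1/2; S=3+-35/8·τ+0·τ²+11/8·τ³=63/64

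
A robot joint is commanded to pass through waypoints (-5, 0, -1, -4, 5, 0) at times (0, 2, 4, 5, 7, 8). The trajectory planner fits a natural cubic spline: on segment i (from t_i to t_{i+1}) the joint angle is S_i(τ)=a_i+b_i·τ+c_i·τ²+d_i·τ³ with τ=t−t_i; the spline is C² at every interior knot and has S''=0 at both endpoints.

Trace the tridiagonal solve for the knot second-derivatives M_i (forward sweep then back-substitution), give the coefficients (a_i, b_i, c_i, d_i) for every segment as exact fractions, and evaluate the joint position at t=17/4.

  seg 0: a=-5 b=197/68 c=0 d=-27/272
  seg 1: a=0 b=29/17 c=-81/136 d=-69/272
  seg 2: a=-1 b=-253/68 c=-36/17 d=193/68
  seg 3: a=-4 b=19/34 c=435/68 d=-301/136
  seg 4: a=5 b=-7/17 c=-117/17 d=39/17
S(17/4) = -8783/4352

Δ: Δ0=5/2, Δ1=-1/2, Δ2=-3, Δ3=9/2, Δ4=-5
row 1: diag=8, rhs=-18; c'=1/4, d'=-9/4
row 2: denom=6−2·1/4=11/2; d'=(-15−2·-9/4)/(11/2)=-21/11
row 3: denom=6−1·2/11=64/11; d'=(45−1·-21/11)/(64/11)=129/16
row 4: denom=6−2·11/32=85/16; d'=(-57−2·129/16)/(85/16)=-234/17
back: M4=-234/17
back: M3=129/16−11/32·-234/17=435/34
back: M2=-21/11−2/11·435/34=-72/17
back: M1=-9/4−1/4·-72/17=-81/68
M: M0=0, M1=-81/68, M2=-72/17, M3=435/34, M4=-234/17, M5=0
seg 0: a=-5, c=M0/2=0, d=(M1−M0)/(6·2)=-27/272, b=Δ0−h0·(2M0+M1)/6=197/68
seg 1: a=0, c=M1/2=-81/136, d=(M2−M1)/(6·2)=-69/272, b=Δ1−h1·(2M1+M2)/6=29/17
seg 2: a=-1, c=M2/2=-36/17, d=(M3−M2)/(6·1)=193/68, b=Δ2−h2·(2M2+M3)/6=-253/68
seg 3: a=-4, c=M3/2=435/68, d=(M4−M3)/(6·2)=-301/136, b=Δ3−h3·(2M3+M4)/6=19/34
seg 4: a=5, c=M4/2=-117/17, d=(M5−M4)/(6·1)=39/17, b=Δ4−h4·(2M4+M5)/6=-7/17
t_q=17/4 → seg 2, τ=1/4; S=-1+-253/68·τ+-36/17·τ²+193/68·τ³=-8783/4352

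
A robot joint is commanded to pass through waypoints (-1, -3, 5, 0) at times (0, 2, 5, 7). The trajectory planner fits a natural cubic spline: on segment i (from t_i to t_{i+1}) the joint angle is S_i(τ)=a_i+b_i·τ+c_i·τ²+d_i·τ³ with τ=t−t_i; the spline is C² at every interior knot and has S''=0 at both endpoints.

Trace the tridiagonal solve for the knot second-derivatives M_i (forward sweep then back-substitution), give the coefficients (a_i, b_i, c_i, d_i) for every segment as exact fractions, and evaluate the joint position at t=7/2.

  seg 0: a=-1 b=-586/273 c=0 d=313/1092
  seg 1: a=-3 b=353/273 c=313/182 d=-53/126
  seg 2: a=5 b=139/546 c=-188/91 d=94/273
S(7/2) = 289/208

Δ: Δ0=-1, Δ1=8/3, Δ2=-5/2
row 1: diag=10, rhs=22; c'=3/10, d'=11/5
row 2: denom=10−3·3/10=91/10; d'=(-31−3·11/5)/(91/10)=-376/91
back: M2=-376/91
back: M1=11/5−3/10·-376/91=313/91
M: M0=0, M1=313/91, M2=-376/91, M3=0
seg 0: a=-1, c=M0/2=0, d=(M1−M0)/(6·2)=313/1092, b=Δ0−h0·(2M0+M1)/6=-586/273
seg 1: a=-3, c=M1/2=313/182, d=(M2−M1)/(6·3)=-53/126, b=Δ1−h1·(2M1+M2)/6=353/273
seg 2: a=5, c=M2/2=-188/91, d=(M3−M2)/(6·2)=94/273, b=Δ2−h2·(2M2+M3)/6=139/546
t_q=7/2 → seg 1, τ=3/2; S=-3+353/273·τ+313/182·τ²+-53/126·τ³=289/208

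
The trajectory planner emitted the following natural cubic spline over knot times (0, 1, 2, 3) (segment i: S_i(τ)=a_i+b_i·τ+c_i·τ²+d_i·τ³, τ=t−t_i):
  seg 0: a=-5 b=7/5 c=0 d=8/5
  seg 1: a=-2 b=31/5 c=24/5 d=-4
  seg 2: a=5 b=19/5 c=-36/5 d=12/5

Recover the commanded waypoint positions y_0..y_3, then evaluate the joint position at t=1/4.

y_0 = S_0(0) = a_0 = -5
y_1 = S_1(0) = a_1 = -2
y_2 = S_2(0) = a_2 = 5
y_3 = S_2(1) = 4
t_q=1/4 is in segment 0 (τ=1/4); S_0(τ)=-37/8

y_0=-5 y_1=-2 y_2=5 y_3=4
S(1/4) = -37/8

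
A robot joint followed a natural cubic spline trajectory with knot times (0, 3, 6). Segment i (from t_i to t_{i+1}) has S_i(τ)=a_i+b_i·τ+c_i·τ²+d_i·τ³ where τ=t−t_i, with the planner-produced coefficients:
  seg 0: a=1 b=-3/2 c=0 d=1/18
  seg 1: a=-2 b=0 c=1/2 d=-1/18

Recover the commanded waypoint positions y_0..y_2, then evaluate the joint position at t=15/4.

y_0=1 y_1=-2 y_2=1
S(15/4) = -223/128

y_0 = S_0(0) = a_0 = 1
y_1 = S_1(0) = a_1 = -2
y_2 = S_1(3) = 1
t_q=15/4 is in segment 1 (τ=3/4); S_1(τ)=-223/128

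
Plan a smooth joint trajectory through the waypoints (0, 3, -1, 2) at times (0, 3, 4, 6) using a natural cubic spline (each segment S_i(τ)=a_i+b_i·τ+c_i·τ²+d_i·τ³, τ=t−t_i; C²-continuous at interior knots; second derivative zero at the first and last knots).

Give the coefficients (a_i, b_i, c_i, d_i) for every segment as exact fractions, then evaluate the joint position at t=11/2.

  seg 0: a=0 b=307/94 c=0 d=-71/282
  seg 1: a=3 b=-166/47 c=-213/94 d=169/94
  seg 2: a=-1 b=-251/94 c=147/47 d=-49/94
S(11/2) = 205/752

Δ: Δ0=1, Δ1=-4, Δ2=3/2
row 1: diag=8, rhs=-30; c'=1/8, d'=-15/4
row 2: denom=6−1·1/8=47/8; d'=(33−1·-15/4)/(47/8)=294/47
back: M2=294/47
back: M1=-15/4−1/8·294/47=-213/47
M: M0=0, M1=-213/47, M2=294/47, M3=0
seg 0: a=0, c=M0/2=0, d=(M1−M0)/(6·3)=-71/282, b=Δ0−h0·(2M0+M1)/6=307/94
seg 1: a=3, c=M1/2=-213/94, d=(M2−M1)/(6·1)=169/94, b=Δ1−h1·(2M1+M2)/6=-166/47
seg 2: a=-1, c=M2/2=147/47, d=(M3−M2)/(6·2)=-49/94, b=Δ2−h2·(2M2+M3)/6=-251/94
t_q=11/2 → seg 2, τ=3/2; S=-1+-251/94·τ+147/47·τ²+-49/94·τ³=205/752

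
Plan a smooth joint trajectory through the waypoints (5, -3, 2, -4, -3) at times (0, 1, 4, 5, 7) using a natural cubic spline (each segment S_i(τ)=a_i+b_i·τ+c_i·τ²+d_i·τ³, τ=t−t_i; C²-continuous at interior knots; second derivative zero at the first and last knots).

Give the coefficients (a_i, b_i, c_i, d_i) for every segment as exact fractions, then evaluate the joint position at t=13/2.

Δ: Δ0=-8, Δ1=5/3, Δ2=-6, Δ3=1/2
row 1: diag=8, rhs=58; c'=3/8, d'=29/4
row 2: denom=8−3·3/8=55/8; d'=(-46−3·29/4)/(55/8)=-542/55
row 3: denom=6−1·8/55=322/55; d'=(39−1·-542/55)/(322/55)=2687/322
back: M3=2687/322
back: M2=-542/55−8/55·2687/322=-1782/161
back: M1=29/4−3/8·-1782/161=3671/322
M: M0=0, M1=3671/322, M2=-1782/161, M3=2687/322, M4=0
seg 0: a=5, c=M0/2=0, d=(M1−M0)/(6·1)=3671/1932, b=Δ0−h0·(2M0+M1)/6=-19127/1932
seg 1: a=-3, c=M1/2=3671/644, d=(M2−M1)/(6·3)=-7235/5796, b=Δ1−h1·(2M1+M2)/6=-4057/966
seg 2: a=2, c=M2/2=-891/161, d=(M3−M2)/(6·1)=893/276, b=Δ2−h2·(2M2+M3)/6=-7151/1932
seg 3: a=-4, c=M3/2=2687/644, d=(M4−M3)/(6·2)=-2687/3864, b=Δ3−h3·(2M3+M4)/6=-4891/966
t_q=13/2 → seg 3, τ=3/2; S=-4+-4891/966·τ+2687/644·τ²+-2687/3864·τ³=-46923/10304

  seg 0: a=5 b=-19127/1932 c=0 d=3671/1932
  seg 1: a=-3 b=-4057/966 c=3671/644 d=-7235/5796
  seg 2: a=2 b=-7151/1932 c=-891/161 d=893/276
  seg 3: a=-4 b=-4891/966 c=2687/644 d=-2687/3864
S(13/2) = -46923/10304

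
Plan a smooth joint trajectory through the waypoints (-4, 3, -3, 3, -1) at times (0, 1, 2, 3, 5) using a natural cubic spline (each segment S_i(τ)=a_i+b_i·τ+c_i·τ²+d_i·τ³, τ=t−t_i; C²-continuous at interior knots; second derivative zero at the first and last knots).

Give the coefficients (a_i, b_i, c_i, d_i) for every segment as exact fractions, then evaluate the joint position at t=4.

  seg 0: a=-4 b=981/86 c=0 d=-379/86
  seg 1: a=3 b=-78/43 c=-1137/86 d=777/86
  seg 2: a=-3 b=-99/86 c=597/43 d=-579/86
  seg 3: a=3 b=276/43 c=-543/86 d=181/172
S(4) = 715/172

Δ: Δ0=7, Δ1=-6, Δ2=6, Δ3=-2
row 1: diag=4, rhs=-78; c'=1/4, d'=-39/2
row 2: denom=4−1·1/4=15/4; d'=(72−1·-39/2)/(15/4)=122/5
row 3: denom=6−1·4/15=86/15; d'=(-48−1·122/5)/(86/15)=-543/43
back: M3=-543/43
back: M2=122/5−4/15·-543/43=1194/43
back: M1=-39/2−1/4·1194/43=-1137/43
M: M0=0, M1=-1137/43, M2=1194/43, M3=-543/43, M4=0
seg 0: a=-4, c=M0/2=0, d=(M1−M0)/(6·1)=-379/86, b=Δ0−h0·(2M0+M1)/6=981/86
seg 1: a=3, c=M1/2=-1137/86, d=(M2−M1)/(6·1)=777/86, b=Δ1−h1·(2M1+M2)/6=-78/43
seg 2: a=-3, c=M2/2=597/43, d=(M3−M2)/(6·1)=-579/86, b=Δ2−h2·(2M2+M3)/6=-99/86
seg 3: a=3, c=M3/2=-543/86, d=(M4−M3)/(6·2)=181/172, b=Δ3−h3·(2M3+M4)/6=276/43
t_q=4 → seg 3, τ=1; S=3+276/43·τ+-543/86·τ²+181/172·τ³=715/172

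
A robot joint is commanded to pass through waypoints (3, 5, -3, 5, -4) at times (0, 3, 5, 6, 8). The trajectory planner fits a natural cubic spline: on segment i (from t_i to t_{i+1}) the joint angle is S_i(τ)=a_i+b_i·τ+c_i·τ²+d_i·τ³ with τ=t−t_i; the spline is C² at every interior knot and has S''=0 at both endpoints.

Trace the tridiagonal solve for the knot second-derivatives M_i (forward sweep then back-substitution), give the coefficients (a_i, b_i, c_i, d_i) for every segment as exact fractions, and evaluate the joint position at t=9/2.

Δ: Δ0=2/3, Δ1=-4, Δ2=8, Δ3=-9/2
row 1: diag=10, rhs=-28; c'=1/5, d'=-14/5
row 2: denom=6−2·1/5=28/5; d'=(72−2·-14/5)/(28/5)=97/7
row 3: denom=6−1·5/28=163/28; d'=(-75−1·97/7)/(163/28)=-2488/163
back: M3=-2488/163
back: M2=97/7−5/28·-2488/163=2703/163
back: M1=-14/5−1/5·2703/163=-997/163
M: M0=0, M1=-997/163, M2=2703/163, M3=-2488/163, M4=0
seg 0: a=3, c=M0/2=0, d=(M1−M0)/(6·3)=-997/2934, b=Δ0−h0·(2M0+M1)/6=3643/978
seg 1: a=5, c=M1/2=-997/326, d=(M2−M1)/(6·2)=925/489, b=Δ1−h1·(2M1+M2)/6=-2665/489
seg 2: a=-3, c=M2/2=2703/326, d=(M3−M2)/(6·1)=-5191/978, b=Δ2−h2·(2M2+M3)/6=2453/489
seg 3: a=5, c=M3/2=-1244/163, d=(M4−M3)/(6·2)=622/489, b=Δ3−h3·(2M3+M4)/6=5551/978
t_q=9/2 → seg 1, τ=3/2; S=5+-2665/489·τ+-997/326·τ²+925/489·τ³=-1197/326

  seg 0: a=3 b=3643/978 c=0 d=-997/2934
  seg 1: a=5 b=-2665/489 c=-997/326 d=925/489
  seg 2: a=-3 b=2453/489 c=2703/326 d=-5191/978
  seg 3: a=5 b=5551/978 c=-1244/163 d=622/489
S(9/2) = -1197/326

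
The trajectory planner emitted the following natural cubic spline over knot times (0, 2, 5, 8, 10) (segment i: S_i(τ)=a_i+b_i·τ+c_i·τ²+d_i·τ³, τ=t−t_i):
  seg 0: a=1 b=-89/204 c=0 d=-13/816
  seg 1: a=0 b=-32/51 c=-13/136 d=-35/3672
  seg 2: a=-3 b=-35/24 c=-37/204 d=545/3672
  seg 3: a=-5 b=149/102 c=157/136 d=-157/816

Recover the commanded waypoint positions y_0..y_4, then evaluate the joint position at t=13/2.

y_0 = S_0(0) = a_0 = 1
y_1 = S_1(0) = a_1 = 0
y_2 = S_2(0) = a_2 = -3
y_3 = S_3(0) = a_3 = -5
y_4 = S_3(2) = 1
t_q=13/2 is in segment 2 (τ=3/2); S_2(τ)=-5543/1088

y_0=1 y_1=0 y_2=-3 y_3=-5 y_4=1
S(13/2) = -5543/1088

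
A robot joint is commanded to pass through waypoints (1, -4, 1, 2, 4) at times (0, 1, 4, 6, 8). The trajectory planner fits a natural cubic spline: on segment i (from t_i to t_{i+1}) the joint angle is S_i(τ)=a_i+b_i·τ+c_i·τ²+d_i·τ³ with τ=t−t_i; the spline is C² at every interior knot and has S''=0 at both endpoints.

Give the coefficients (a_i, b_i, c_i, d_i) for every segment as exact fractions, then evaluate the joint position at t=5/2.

Δ: Δ0=-5, Δ1=5/3, Δ2=1/2, Δ3=1
row 1: diag=8, rhs=40; c'=3/8, d'=5
row 2: denom=10−3·3/8=71/8; d'=(-7−3·5)/(71/8)=-176/71
row 3: denom=8−2·16/71=536/71; d'=(3−2·-176/71)/(536/71)=565/536
back: M3=565/536
back: M2=-176/71−16/71·565/536=-182/67
back: M1=5−3/8·-182/67=1613/268
M: M0=0, M1=1613/268, M2=-182/67, M3=565/536, M4=0
seg 0: a=1, c=M0/2=0, d=(M1−M0)/(6·1)=1613/1608, b=Δ0−h0·(2M0+M1)/6=-9653/1608
seg 1: a=-4, c=M1/2=1613/536, d=(M2−M1)/(6·3)=-2341/4824, b=Δ1−h1·(2M1+M2)/6=-2407/804
seg 2: a=1, c=M2/2=-91/67, d=(M3−M2)/(6·2)=2021/6432, b=Δ2−h2·(2M2+M3)/6=3151/1608
seg 3: a=2, c=M3/2=565/1072, d=(M4−M3)/(6·2)=-565/6432, b=Δ3−h3·(2M3+M4)/6=239/804
t_q=5/2 → seg 1, τ=3/2; S=-4+-2407/804·τ+1613/536·τ²+-2341/4824·τ³=-14397/4288

  seg 0: a=1 b=-9653/1608 c=0 d=1613/1608
  seg 1: a=-4 b=-2407/804 c=1613/536 d=-2341/4824
  seg 2: a=1 b=3151/1608 c=-91/67 d=2021/6432
  seg 3: a=2 b=239/804 c=565/1072 d=-565/6432
S(5/2) = -14397/4288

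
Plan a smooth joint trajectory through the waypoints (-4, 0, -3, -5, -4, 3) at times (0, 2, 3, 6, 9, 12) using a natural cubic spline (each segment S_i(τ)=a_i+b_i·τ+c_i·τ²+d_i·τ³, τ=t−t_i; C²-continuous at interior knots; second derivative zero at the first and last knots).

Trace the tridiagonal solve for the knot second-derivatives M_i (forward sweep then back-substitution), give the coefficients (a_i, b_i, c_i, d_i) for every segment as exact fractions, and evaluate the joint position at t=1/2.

  seg 0: a=-4 b=804/211 c=0 d=-191/422
  seg 1: a=0 b=-342/211 c=-573/211 d=282/211
  seg 2: a=-3 b=-642/211 c=273/211 d=-953/5697
  seg 3: a=-5 b=43/211 c=-134/633 d=484/5697
  seg 4: a=-4 b=259/211 c=350/633 d=-350/5697
S(1/2) = -7263/3376

Δ: Δ0=2, Δ1=-3, Δ2=-2/3, Δ3=1/3, Δ4=7/3
row 1: diag=6, rhs=-30; c'=1/6, d'=-5
row 2: denom=8−1·1/6=47/6; d'=(14−1·-5)/(47/6)=114/47
row 3: denom=12−3·18/47=510/47; d'=(6−3·114/47)/(510/47)=-2/17
row 4: denom=12−3·47/170=1899/170; d'=(12−3·-2/17)/(1899/170)=700/633
back: M4=700/633
back: M3=-2/17−47/170·700/633=-268/633
back: M2=114/47−18/47·-268/633=546/211
back: M1=-5−1/6·546/211=-1146/211
M: M0=0, M1=-1146/211, M2=546/211, M3=-268/633, M4=700/633, M5=0
seg 0: a=-4, c=M0/2=0, d=(M1−M0)/(6·2)=-191/422, b=Δ0−h0·(2M0+M1)/6=804/211
seg 1: a=0, c=M1/2=-573/211, d=(M2−M1)/(6·1)=282/211, b=Δ1−h1·(2M1+M2)/6=-342/211
seg 2: a=-3, c=M2/2=273/211, d=(M3−M2)/(6·3)=-953/5697, b=Δ2−h2·(2M2+M3)/6=-642/211
seg 3: a=-5, c=M3/2=-134/633, d=(M4−M3)/(6·3)=484/5697, b=Δ3−h3·(2M3+M4)/6=43/211
seg 4: a=-4, c=M4/2=350/633, d=(M5−M4)/(6·3)=-350/5697, b=Δ4−h4·(2M4+M5)/6=259/211
t_q=1/2 → seg 0, τ=1/2; S=-4+804/211·τ+0·τ²+-191/422·τ³=-7263/3376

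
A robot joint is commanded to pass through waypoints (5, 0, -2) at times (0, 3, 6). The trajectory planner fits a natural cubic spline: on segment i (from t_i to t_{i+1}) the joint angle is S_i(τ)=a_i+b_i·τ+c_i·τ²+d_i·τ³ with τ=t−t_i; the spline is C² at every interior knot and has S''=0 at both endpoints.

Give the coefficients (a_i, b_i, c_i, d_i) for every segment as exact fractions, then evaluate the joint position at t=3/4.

Δ: Δ0=-5/3, Δ1=-2/3
row 1: diag=12, rhs=6; c'=1/4, d'=1/2
back: M1=1/2
M: M0=0, M1=1/2, M2=0
seg 0: a=5, c=M0/2=0, d=(M1−M0)/(6·3)=1/36, b=Δ0−h0·(2M0+M1)/6=-23/12
seg 1: a=0, c=M1/2=1/4, d=(M2−M1)/(6·3)=-1/36, b=Δ1−h1·(2M1+M2)/6=-7/6
t_q=3/4 → seg 0, τ=3/4; S=5+-23/12·τ+0·τ²+1/36·τ³=915/256

  seg 0: a=5 b=-23/12 c=0 d=1/36
  seg 1: a=0 b=-7/6 c=1/4 d=-1/36
S(3/4) = 915/256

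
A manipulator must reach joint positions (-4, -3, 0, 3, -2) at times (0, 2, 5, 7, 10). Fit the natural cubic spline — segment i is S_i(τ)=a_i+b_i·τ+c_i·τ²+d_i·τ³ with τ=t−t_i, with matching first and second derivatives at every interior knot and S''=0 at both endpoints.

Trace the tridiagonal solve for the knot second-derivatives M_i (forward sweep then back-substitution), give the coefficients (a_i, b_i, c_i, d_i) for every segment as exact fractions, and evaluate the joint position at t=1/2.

  seg 0: a=-4 b=407/870 c=0 d=7/870
  seg 1: a=-3 b=491/870 c=7/145 d=253/7830
  seg 2: a=0 b=751/435 c=59/174 d=-787/3480
  seg 3: a=3 b=107/290 c=-1771/1740 d=1771/15660
S(1/2) = -1747/464

Δ: Δ0=1/2, Δ1=1, Δ2=3/2, Δ3=-5/3
row 1: diag=10, rhs=3; c'=3/10, d'=3/10
row 2: denom=10−3·3/10=91/10; d'=(3−3·3/10)/(91/10)=3/13
row 3: denom=10−2·20/91=870/91; d'=(-19−2·3/13)/(870/91)=-1771/870
back: M3=-1771/870
back: M2=3/13−20/91·-1771/870=59/87
back: M1=3/10−3/10·59/87=14/145
M: M0=0, M1=14/145, M2=59/87, M3=-1771/870, M4=0
seg 0: a=-4, c=M0/2=0, d=(M1−M0)/(6·2)=7/870, b=Δ0−h0·(2M0+M1)/6=407/870
seg 1: a=-3, c=M1/2=7/145, d=(M2−M1)/(6·3)=253/7830, b=Δ1−h1·(2M1+M2)/6=491/870
seg 2: a=0, c=M2/2=59/174, d=(M3−M2)/(6·2)=-787/3480, b=Δ2−h2·(2M2+M3)/6=751/435
seg 3: a=3, c=M3/2=-1771/1740, d=(M4−M3)/(6·3)=1771/15660, b=Δ3−h3·(2M3+M4)/6=107/290
t_q=1/2 → seg 0, τ=1/2; S=-4+407/870·τ+0·τ²+7/870·τ³=-1747/464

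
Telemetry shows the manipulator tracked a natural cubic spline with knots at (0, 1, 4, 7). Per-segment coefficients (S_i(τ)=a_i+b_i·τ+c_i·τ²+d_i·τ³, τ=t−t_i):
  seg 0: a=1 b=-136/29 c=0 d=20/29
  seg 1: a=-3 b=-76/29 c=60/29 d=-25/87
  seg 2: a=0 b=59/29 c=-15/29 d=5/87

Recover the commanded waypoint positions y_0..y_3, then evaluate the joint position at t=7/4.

y_0=1 y_1=-3 y_2=0 y_3=3
S(7/4) = -7281/1856

y_0 = S_0(0) = a_0 = 1
y_1 = S_1(0) = a_1 = -3
y_2 = S_2(0) = a_2 = 0
y_3 = S_2(3) = 3
t_q=7/4 is in segment 1 (τ=3/4); S_1(τ)=-7281/1856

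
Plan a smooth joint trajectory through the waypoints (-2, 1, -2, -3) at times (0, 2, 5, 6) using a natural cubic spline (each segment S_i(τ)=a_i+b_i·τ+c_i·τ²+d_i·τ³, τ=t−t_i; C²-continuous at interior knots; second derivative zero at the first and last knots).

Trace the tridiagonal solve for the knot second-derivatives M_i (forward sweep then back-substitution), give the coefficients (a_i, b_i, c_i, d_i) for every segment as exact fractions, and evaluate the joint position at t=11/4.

Δ: Δ0=3/2, Δ1=-1, Δ2=-1
row 1: diag=10, rhs=-15; c'=3/10, d'=-3/2
row 2: denom=8−3·3/10=71/10; d'=(0−3·-3/2)/(71/10)=45/71
back: M2=45/71
back: M1=-3/2−3/10·45/71=-120/71
M: M0=0, M1=-120/71, M2=45/71, M3=0
seg 0: a=-2, c=M0/2=0, d=(M1−M0)/(6·2)=-10/71, b=Δ0−h0·(2M0+M1)/6=293/142
seg 1: a=1, c=M1/2=-60/71, d=(M2−M1)/(6·3)=55/426, b=Δ1−h1·(2M1+M2)/6=53/142
seg 2: a=-2, c=M2/2=45/142, d=(M3−M2)/(6·1)=-15/142, b=Δ2−h2·(2M2+M3)/6=-86/71
t_q=11/4 → seg 1, τ=3/4; S=1+53/142·τ+-60/71·τ²+55/426·τ³=7807/9088

  seg 0: a=-2 b=293/142 c=0 d=-10/71
  seg 1: a=1 b=53/142 c=-60/71 d=55/426
  seg 2: a=-2 b=-86/71 c=45/142 d=-15/142
S(11/4) = 7807/9088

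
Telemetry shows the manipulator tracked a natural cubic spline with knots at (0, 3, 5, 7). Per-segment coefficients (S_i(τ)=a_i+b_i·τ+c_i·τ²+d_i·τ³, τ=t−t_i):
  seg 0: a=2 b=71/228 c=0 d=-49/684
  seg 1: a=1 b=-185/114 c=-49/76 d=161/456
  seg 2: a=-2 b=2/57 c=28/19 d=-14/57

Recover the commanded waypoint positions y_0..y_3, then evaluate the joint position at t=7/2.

y_0 = S_0(0) = a_0 = 2
y_1 = S_1(0) = a_1 = 1
y_2 = S_2(0) = a_2 = -2
y_3 = S_2(2) = 2
t_q=7/2 is in segment 1 (τ=1/2); S_1(τ)=87/1216

y_0=2 y_1=1 y_2=-2 y_3=2
S(7/2) = 87/1216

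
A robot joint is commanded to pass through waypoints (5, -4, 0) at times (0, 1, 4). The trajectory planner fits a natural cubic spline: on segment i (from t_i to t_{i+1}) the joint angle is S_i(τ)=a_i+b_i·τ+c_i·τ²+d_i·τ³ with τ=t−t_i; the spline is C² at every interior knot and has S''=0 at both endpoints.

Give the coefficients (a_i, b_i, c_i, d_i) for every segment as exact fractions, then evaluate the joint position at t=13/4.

Δ: Δ0=-9, Δ1=4/3
row 1: diag=8, rhs=62; c'=3/8, d'=31/4
back: M1=31/4
M: M0=0, M1=31/4, M2=0
seg 0: a=5, c=M0/2=0, d=(M1−M0)/(6·1)=31/24, b=Δ0−h0·(2M0+M1)/6=-247/24
seg 1: a=-4, c=M1/2=31/8, d=(M2−M1)/(6·3)=-31/72, b=Δ1−h1·(2M1+M2)/6=-77/12
t_q=13/4 → seg 1, τ=9/4; S=-4+-77/12·τ+31/8·τ²+-31/72·τ³=-1907/512

  seg 0: a=5 b=-247/24 c=0 d=31/24
  seg 1: a=-4 b=-77/12 c=31/8 d=-31/72
S(13/4) = -1907/512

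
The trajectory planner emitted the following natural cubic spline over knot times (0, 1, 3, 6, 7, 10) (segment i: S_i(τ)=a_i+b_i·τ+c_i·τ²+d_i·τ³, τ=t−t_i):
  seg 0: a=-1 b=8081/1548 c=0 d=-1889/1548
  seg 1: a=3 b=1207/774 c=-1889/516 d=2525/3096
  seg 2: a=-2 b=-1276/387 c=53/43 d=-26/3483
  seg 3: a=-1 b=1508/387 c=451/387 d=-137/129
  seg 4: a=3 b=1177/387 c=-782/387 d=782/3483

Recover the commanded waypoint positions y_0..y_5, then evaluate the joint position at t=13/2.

y_0=-1 y_1=3 y_2=-2 y_3=-1 y_4=3 y_5=0
S(13/2) = 3427/3096

y_0 = S_0(0) = a_0 = -1
y_1 = S_1(0) = a_1 = 3
y_2 = S_2(0) = a_2 = -2
y_3 = S_3(0) = a_3 = -1
y_4 = S_4(0) = a_4 = 3
y_5 = S_4(3) = 0
t_q=13/2 is in segment 3 (τ=1/2); S_3(τ)=3427/3096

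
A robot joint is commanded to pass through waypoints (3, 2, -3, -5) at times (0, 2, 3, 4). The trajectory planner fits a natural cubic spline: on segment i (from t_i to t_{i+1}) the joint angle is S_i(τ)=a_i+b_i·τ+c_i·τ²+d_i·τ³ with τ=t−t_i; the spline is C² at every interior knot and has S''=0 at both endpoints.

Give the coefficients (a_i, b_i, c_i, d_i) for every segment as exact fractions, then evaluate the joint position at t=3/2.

  seg 0: a=3 b=61/46 c=0 d=-21/46
  seg 1: a=2 b=-191/46 c=-63/23 d=87/46
  seg 2: a=-3 b=-91/23 c=135/46 d=-45/46
S(3/2) = 1269/368

Δ: Δ0=-1/2, Δ1=-5, Δ2=-2
row 1: diag=6, rhs=-27; c'=1/6, d'=-9/2
row 2: denom=4−1·1/6=23/6; d'=(18−1·-9/2)/(23/6)=135/23
back: M2=135/23
back: M1=-9/2−1/6·135/23=-126/23
M: M0=0, M1=-126/23, M2=135/23, M3=0
seg 0: a=3, c=M0/2=0, d=(M1−M0)/(6·2)=-21/46, b=Δ0−h0·(2M0+M1)/6=61/46
seg 1: a=2, c=M1/2=-63/23, d=(M2−M1)/(6·1)=87/46, b=Δ1−h1·(2M1+M2)/6=-191/46
seg 2: a=-3, c=M2/2=135/46, d=(M3−M2)/(6·1)=-45/46, b=Δ2−h2·(2M2+M3)/6=-91/23
t_q=3/2 → seg 0, τ=3/2; S=3+61/46·τ+0·τ²+-21/46·τ³=1269/368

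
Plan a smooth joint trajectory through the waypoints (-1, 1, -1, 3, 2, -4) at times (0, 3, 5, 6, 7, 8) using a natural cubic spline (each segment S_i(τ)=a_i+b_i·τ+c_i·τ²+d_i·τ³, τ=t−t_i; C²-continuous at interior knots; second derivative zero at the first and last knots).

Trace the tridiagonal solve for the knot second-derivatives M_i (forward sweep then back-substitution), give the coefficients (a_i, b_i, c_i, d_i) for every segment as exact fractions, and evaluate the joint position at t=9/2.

  seg 0: a=-1 b=451/240 c=0 d=-97/720
  seg 1: a=1 b=-211/120 c=-97/80 d=191/240
  seg 2: a=-1 b=353/120 c=57/16 d=-601/240
  seg 3: a=3 b=613/240 c=-79/20 d=19/48
  seg 4: a=2 b=-499/120 c=-221/80 d=221/240
S(9/2) = -215/128

Δ: Δ0=2/3, Δ1=-1, Δ2=4, Δ3=-1, Δ4=-6
row 1: diag=10, rhs=-10; c'=1/5, d'=-1
row 2: denom=6−2·1/5=28/5; d'=(30−2·-1)/(28/5)=40/7
row 3: denom=4−1·5/28=107/28; d'=(-30−1·40/7)/(107/28)=-1000/107
row 4: denom=4−1·28/107=400/107; d'=(-30−1·-1000/107)/(400/107)=-221/40
back: M4=-221/40
back: M3=-1000/107−28/107·-221/40=-79/10
back: M2=40/7−5/28·-79/10=57/8
back: M1=-1−1/5·57/8=-97/40
M: M0=0, M1=-97/40, M2=57/8, M3=-79/10, M4=-221/40, M5=0
seg 0: a=-1, c=M0/2=0, d=(M1−M0)/(6·3)=-97/720, b=Δ0−h0·(2M0+M1)/6=451/240
seg 1: a=1, c=M1/2=-97/80, d=(M2−M1)/(6·2)=191/240, b=Δ1−h1·(2M1+M2)/6=-211/120
seg 2: a=-1, c=M2/2=57/16, d=(M3−M2)/(6·1)=-601/240, b=Δ2−h2·(2M2+M3)/6=353/120
seg 3: a=3, c=M3/2=-79/20, d=(M4−M3)/(6·1)=19/48, b=Δ3−h3·(2M3+M4)/6=613/240
seg 4: a=2, c=M4/2=-221/80, d=(M5−M4)/(6·1)=221/240, b=Δ4−h4·(2M4+M5)/6=-499/120
t_q=9/2 → seg 1, τ=3/2; S=1+-211/120·τ+-97/80·τ²+191/240·τ³=-215/128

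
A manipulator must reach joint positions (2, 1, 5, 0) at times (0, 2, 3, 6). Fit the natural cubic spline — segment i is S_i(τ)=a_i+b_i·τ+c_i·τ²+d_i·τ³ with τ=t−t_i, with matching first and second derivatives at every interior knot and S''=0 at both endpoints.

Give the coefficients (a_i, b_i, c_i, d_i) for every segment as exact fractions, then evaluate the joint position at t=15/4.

  seg 0: a=2 b=-641/282 c=0 d=125/282
  seg 1: a=1 b=859/282 c=125/47 d=-481/282
  seg 2: a=5 b=458/141 c=-231/94 d=77/282
S(15/4) = 37113/6016

Δ: Δ0=-1/2, Δ1=4, Δ2=-5/3
row 1: diag=6, rhs=27; c'=1/6, d'=9/2
row 2: denom=8−1·1/6=47/6; d'=(-34−1·9/2)/(47/6)=-231/47
back: M2=-231/47
back: M1=9/2−1/6·-231/47=250/47
M: M0=0, M1=250/47, M2=-231/47, M3=0
seg 0: a=2, c=M0/2=0, d=(M1−M0)/(6·2)=125/282, b=Δ0−h0·(2M0+M1)/6=-641/282
seg 1: a=1, c=M1/2=125/47, d=(M2−M1)/(6·1)=-481/282, b=Δ1−h1·(2M1+M2)/6=859/282
seg 2: a=5, c=M2/2=-231/94, d=(M3−M2)/(6·3)=77/282, b=Δ2−h2·(2M2+M3)/6=458/141
t_q=15/4 → seg 2, τ=3/4; S=5+458/141·τ+-231/94·τ²+77/282·τ³=37113/6016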